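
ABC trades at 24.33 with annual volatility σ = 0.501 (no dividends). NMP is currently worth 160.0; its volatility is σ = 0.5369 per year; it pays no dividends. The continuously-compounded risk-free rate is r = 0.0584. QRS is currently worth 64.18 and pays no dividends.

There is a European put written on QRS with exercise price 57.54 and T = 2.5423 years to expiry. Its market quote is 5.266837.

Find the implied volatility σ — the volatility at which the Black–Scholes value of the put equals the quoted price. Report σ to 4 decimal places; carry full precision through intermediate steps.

sigma = 0.3105

At σ = 0.3105 the Black–Scholes value reproduces the quote:
σ√T = 0.3105·√2.5423 = 0.495080
d₁ = (ln(S/K) + (r+σ²/2)T) / (σ√T) = (ln(64.18/57.54) + (0.0584+0.3105²/2)·2.5423) / 0.495080 = (0.109211 + 0.271022) / 0.495080 = 0.768025
d₂ = d₁ − σ√T = 0.768025 − 0.495080 = 0.272945
e^{−rT} = 0.862026
N(−d₁) = 0.221236,  N(−d₂) = 0.392448
V = K·e^{−rT}·N(−d₂) − S·N(−d₁) = 19.465774 − 14.198937 = 5.266837 (the observed quote) — the price is monotone increasing in volatility, hence this σ is the only solution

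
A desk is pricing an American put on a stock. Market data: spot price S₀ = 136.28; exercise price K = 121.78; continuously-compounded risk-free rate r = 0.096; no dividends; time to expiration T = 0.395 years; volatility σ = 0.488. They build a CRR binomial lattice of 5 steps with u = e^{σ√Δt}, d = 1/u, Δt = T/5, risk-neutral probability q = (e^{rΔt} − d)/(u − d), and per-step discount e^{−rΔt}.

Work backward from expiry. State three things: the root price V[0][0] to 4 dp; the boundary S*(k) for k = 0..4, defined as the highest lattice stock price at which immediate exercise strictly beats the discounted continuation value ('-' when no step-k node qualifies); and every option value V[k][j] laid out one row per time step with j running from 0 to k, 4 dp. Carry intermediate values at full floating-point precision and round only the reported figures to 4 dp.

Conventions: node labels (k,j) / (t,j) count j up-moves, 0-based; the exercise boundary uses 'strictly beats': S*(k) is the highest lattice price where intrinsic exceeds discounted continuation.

price = 7.9383
boundary = - - - 90.3080 103.5845
tree:
7.9383
12.9984 2.8660
20.6597 5.3335 0.3770
31.4720 9.8782 0.7499 0.0000
43.0469 18.1955 1.4917 0.0000 0.0000
53.1382 31.4720 2.9671 0.0000 0.0000 0.0000

Δt=0.07900, u=1.14701, d=0.87183, q=0.49343, disc=e^(-rΔt)=0.99244
k=5 terminal: V=max(K-S,0) → 53.1382 31.4720 2.9671 0.0000 0.0000 0.0000
k=4: j=0 S=78.7331 intr=43.0469 cont=42.1268 V=43.0469[EX]; j=1 S=103.5845 intr=18.1955 cont=17.2754 V=18.1955[EX]; j=2 S=136.2800 intr=0.0000 cont=1.4917 V=1.4917[hold]; j=3 S=179.2955 intr=0.0000 cont=0.0000 V=0.0000[hold]; j=4 S=235.8885 intr=0.0000 cont=0.0000 V=0.0000[hold]  S*(4)=103.5845
k=3: j=0 S=90.3080 intr=31.4720 cont=30.5519 V=31.4720[EX]; j=1 S=118.8129 intr=2.9671 cont=9.8782 V=9.8782[hold]; j=2 S=156.3150 intr=0.0000 cont=0.7499 V=0.7499[hold]; j=3 S=205.6544 intr=0.0000 cont=0.0000 V=0.0000[hold]  S*(3)=90.3080
k=2: j=0 S=103.5845 intr=18.1955 cont=20.6597 V=20.6597[hold]; j=1 S=136.2800 intr=0.0000 cont=5.3335 V=5.3335[hold]; j=2 S=179.2955 intr=0.0000 cont=0.3770 V=0.3770[hold]  S*(2)=-
k=1: j=0 S=118.8129 intr=2.9671 cont=12.9984 V=12.9984[hold]; j=1 S=156.3150 intr=0.0000 cont=2.8660 V=2.8660[hold]  S*(1)=-
k=0: j=0 S=136.2800 intr=0.0000 cont=7.9383 V=7.9383[hold]  S*(0)=-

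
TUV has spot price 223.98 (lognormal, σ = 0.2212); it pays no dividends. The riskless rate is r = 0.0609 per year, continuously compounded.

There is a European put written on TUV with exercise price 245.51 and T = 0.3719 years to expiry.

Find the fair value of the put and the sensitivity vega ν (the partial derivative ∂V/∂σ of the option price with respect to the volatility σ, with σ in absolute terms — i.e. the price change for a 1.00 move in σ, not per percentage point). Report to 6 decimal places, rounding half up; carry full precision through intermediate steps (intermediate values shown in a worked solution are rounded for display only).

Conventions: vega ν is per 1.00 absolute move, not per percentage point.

price = 22.091694
ν = 49.354232

σ√T = 0.2212·√0.3719 = 0.134896
d₁ = (ln(S/K) + (r+σ²/2)T) / (σ√T) = (ln(223.98/245.51) + (0.0609+0.2212²/2)·0.3719) / 0.134896 = (-0.091781 + 0.031747) / 0.134896 = -0.445038
d₂ = d₁ − σ√T = -0.445038 − 0.134896 = -0.579934
e^{−rT} = 0.977606
N(−d₁) = 0.671854,  N(−d₂) = 0.719020
Put price V = K·e^{−rT}·N(−d₂) − S·N(−d₁) = 172.573550 − 150.481857 = 22.091694
φ(d₁) = (1/√(2π))·e^{−d₁²/2} = 0.361328
ν = S·φ(d₁)·√T = 49.354232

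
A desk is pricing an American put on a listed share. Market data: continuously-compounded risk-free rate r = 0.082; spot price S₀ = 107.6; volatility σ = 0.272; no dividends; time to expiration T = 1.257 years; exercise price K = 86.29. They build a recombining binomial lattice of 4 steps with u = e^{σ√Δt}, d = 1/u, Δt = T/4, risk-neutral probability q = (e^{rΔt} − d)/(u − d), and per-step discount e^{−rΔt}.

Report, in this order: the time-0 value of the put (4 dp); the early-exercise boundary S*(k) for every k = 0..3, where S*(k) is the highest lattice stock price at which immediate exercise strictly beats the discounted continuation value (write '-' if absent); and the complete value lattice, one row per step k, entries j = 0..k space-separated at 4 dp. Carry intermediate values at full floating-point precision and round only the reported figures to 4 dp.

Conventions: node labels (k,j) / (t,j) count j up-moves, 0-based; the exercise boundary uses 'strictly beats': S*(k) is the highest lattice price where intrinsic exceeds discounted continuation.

params: Δt=0.31425 u=1.16472 d=0.85858 q=0.54722 e^(-rΔt)=0.97456
t_4 payoffs: 27.8202 6.9720 0.0000 0.0000 0.0000
t_3: node(3,0) S=68.1007 payoff=18.1893 vs cont=15.9942 → 18.1893 [stop]  node(3,1) S=92.3830 payoff=0.0000 vs cont=3.0765 → 3.0765 [wait]  node(3,2) S=125.3235 payoff=0.0000 vs cont=0.0000 → 0.0000 [wait]  node(3,3) S=170.0094 payoff=0.0000 vs cont=0.0000 → 0.0000 [wait]  ⇒ S*(3)=68.1007
t_2: node(2,0) S=79.3180 payoff=6.9720 vs cont=9.6669 → 9.6669 [wait]  node(2,1) S=107.6000 payoff=0.0000 vs cont=1.3575 → 1.3575 [wait]  node(2,2) S=145.9664 payoff=0.0000 vs cont=0.0000 → 0.0000 [wait]  ⇒ S*(2)=-
t_1: node(1,0) S=92.3830 payoff=0.0000 vs cont=4.9896 → 4.9896 [wait]  node(1,1) S=125.3235 payoff=0.0000 vs cont=0.5990 → 0.5990 [wait]  ⇒ S*(1)=-
t_0: node(0,0) S=107.6000 payoff=0.0000 vs cont=2.5212 → 2.5212 [wait]  ⇒ S*(0)=-

price = 2.5212
boundary = - - - 68.1007
tree:
2.5212
4.9896 0.5990
9.6669 1.3575 0.0000
18.1893 3.0765 0.0000 0.0000
27.8202 6.9720 0.0000 0.0000 0.0000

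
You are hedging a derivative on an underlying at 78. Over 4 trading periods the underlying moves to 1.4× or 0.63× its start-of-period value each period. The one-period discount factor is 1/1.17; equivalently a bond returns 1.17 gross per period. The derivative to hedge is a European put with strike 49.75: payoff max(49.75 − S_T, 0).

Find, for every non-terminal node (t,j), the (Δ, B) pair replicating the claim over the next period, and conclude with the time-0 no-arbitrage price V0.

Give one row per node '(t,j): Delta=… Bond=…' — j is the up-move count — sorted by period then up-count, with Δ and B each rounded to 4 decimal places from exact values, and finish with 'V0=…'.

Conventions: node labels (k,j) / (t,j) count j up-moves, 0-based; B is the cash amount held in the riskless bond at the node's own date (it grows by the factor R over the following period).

(0,0): Delta=-0.0480 Bond=4.7955
(1,0): Delta=-0.2074 Bond=13.4464
(1,1): Delta=-0.0174 Bond=2.2734
(2,0): Delta=-0.7252 Bond=31.7624
(2,1): Delta=-0.1082 Bond=8.9047
(2,2): Delta=0.0000 Bond=0.0000
(3,0): Delta=-1.0000 Bond=42.5214
(3,1): Delta=-0.6725 Bond=34.8794
(3,2): Delta=0.0000 Bond=0.0000
(3,3): Delta=0.0000 Bond=0.0000
V0=1.0546

Arbitrage-free pricing uses the up-move probability p* = (R−d)/(u−d) = 0.7013, discounting each step at R = 1.17.
Payoffs at expiry: V(4,0)=37.4627, V(4,1)=22.4449, V(4,2)=0.0000, V(4,3)=0.0000, V(4,4)=0.0000
(3,0): S=19.5037. Δ = (V_up−V_dn)/(S_up−S_dn) = (22.4449−37.4627)/(27.3051−12.2873) = -1.0000. V = [p*·22.4449 + (1−p*)·37.4627]/1.17 = 23.0177. B = V − Δ·S = 42.5214.
(3,1): S=43.3415. Δ = (V_up−V_dn)/(S_up−S_dn) = (0.0000−22.4449)/(60.6781−27.3051) = -0.6725. V = [p*·0.0000 + (1−p*)·22.4449]/1.17 = 5.7302. B = V − Δ·S = 34.8794.
(3,2): S=96.3144. Δ = (V_up−V_dn)/(S_up−S_dn) = (0.0000−0.0000)/(134.8402−60.6781) = 0.0000. V = [p*·0.0000 + (1−p*)·0.0000]/1.17 = 0.0000. B = V − Δ·S = 0.0000.
(3,3): S=214.0320. Δ = (V_up−V_dn)/(S_up−S_dn) = (0.0000−0.0000)/(299.6448−134.8402) = 0.0000. V = [p*·0.0000 + (1−p*)·0.0000]/1.17 = 0.0000. B = V − Δ·S = 0.0000.
(2,0): S=30.9582. Δ = (V_up−V_dn)/(S_up−S_dn) = (5.7302−23.0177)/(43.3415−19.5037) = -0.7252. V = [p*·5.7302 + (1−p*)·23.0177]/1.17 = 9.3111. B = V − Δ·S = 31.7624.
(2,1): S=68.7960. Δ = (V_up−V_dn)/(S_up−S_dn) = (0.0000−5.7302)/(96.3144−43.3415) = -0.1082. V = [p*·0.0000 + (1−p*)·5.7302]/1.17 = 1.4629. B = V − Δ·S = 8.9047.
(2,2): S=152.8800. Δ = (V_up−V_dn)/(S_up−S_dn) = (0.0000−0.0000)/(214.0320−96.3144) = 0.0000. V = [p*·0.0000 + (1−p*)·0.0000]/1.17 = 0.0000. B = V − Δ·S = 0.0000.
(1,0): S=49.1400. Δ = (V_up−V_dn)/(S_up−S_dn) = (1.4629−9.3111)/(68.7960−30.9582) = -0.2074. V = [p*·1.4629 + (1−p*)·9.3111]/1.17 = 3.2540. B = V − Δ·S = 13.4464.
(1,1): S=109.2000. Δ = (V_up−V_dn)/(S_up−S_dn) = (0.0000−1.4629)/(152.8800−68.7960) = -0.0174. V = [p*·0.0000 + (1−p*)·1.4629]/1.17 = 0.3735. B = V − Δ·S = 2.2734.
(0,0): S=78.0000. Δ = (V_up−V_dn)/(S_up−S_dn) = (0.3735−3.2540)/(109.2000−49.1400) = -0.0480. V = [p*·0.3735 + (1−p*)·3.2540]/1.17 = 1.0546. B = V − Δ·S = 4.7955.
Sanity check at the root: Δ(0,0)·S0 + B(0,0) reproduces V0 = 1.0546.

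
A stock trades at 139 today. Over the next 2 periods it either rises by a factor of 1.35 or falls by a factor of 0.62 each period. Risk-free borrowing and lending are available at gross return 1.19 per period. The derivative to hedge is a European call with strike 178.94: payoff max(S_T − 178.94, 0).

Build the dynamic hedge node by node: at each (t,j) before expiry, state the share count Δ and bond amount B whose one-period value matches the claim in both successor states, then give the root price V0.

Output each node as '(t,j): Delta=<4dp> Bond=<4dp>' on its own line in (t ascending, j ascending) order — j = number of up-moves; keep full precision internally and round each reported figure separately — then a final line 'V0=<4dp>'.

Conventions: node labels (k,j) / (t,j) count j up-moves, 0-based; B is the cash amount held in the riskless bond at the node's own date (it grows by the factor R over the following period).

(0,0): Delta=0.4810 Bond=-34.8359
(1,0): Delta=0.0000 Bond=0.0000
(1,1): Delta=0.5430 Bond=-53.0911
V0=32.0265

Under the risk-neutral measure, an up-move has probability p* = (R−d)/(u−d) = 0.7808 and values discount at R = 1.19.
Expiry values: V(2,0)=0.0000, V(2,1)=0.0000, V(2,2)=74.3875
Node (1,0) S=86.1800: V=(p*·0.0000+(1−p*)·0.0000)/1.19=0.0000; Δ=(0.0000−0.0000)/(116.3430−53.4316)=0.0000; B=V−Δ·S=0.0000
Node (1,1) S=187.6500: V=(p*·74.3875+(1−p*)·0.0000)/1.19=48.8096; Δ=(74.3875−0.0000)/(253.3275−116.3430)=0.5430; B=V−Δ·S=-53.0911
Node (0,0) S=139.0000: V=(p*·48.8096+(1−p*)·0.0000)/1.19=32.0265; Δ=(48.8096−0.0000)/(187.6500−86.1800)=0.4810; B=V−Δ·S=-34.8359
Verification: the root portfolio costs Δ(0,0)·S0 + B(0,0) = 32.0265, matching V0.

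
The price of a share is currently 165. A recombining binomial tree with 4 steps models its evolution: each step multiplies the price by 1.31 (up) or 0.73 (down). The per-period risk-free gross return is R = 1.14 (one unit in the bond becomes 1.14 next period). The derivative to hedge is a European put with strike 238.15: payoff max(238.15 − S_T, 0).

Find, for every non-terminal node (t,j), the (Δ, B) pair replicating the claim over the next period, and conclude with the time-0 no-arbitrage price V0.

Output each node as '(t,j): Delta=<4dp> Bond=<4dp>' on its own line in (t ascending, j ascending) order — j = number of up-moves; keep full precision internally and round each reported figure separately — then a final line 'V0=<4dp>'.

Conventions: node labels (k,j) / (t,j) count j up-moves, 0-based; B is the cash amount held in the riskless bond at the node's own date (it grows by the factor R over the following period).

Since d<R<u, set p* = (R−d)/(u−d) = 0.7069; price each node as the discounted p*-expectation of its children.
Expiry values: V(4,0)=191.2929, V(4,1)=154.0640, V(4,2)=87.2559, V(4,3)=0.0000, V(4,4)=0.0000
Node (3,0) S=64.1878: V=(p*·154.0640+(1−p*)·191.2929)/1.14=144.7157; Δ=(154.0640−191.2929)/(84.0860−46.8571)=-1.0000; B=V−Δ·S=208.9035
Node (3,1) S=115.1863: V=(p*·87.2559+(1−p*)·154.0640)/1.14=93.7172; Δ=(87.2559−154.0640)/(150.8941−84.0860)=-1.0000; B=V−Δ·S=208.9035
Node (3,2) S=206.7042: V=(p*·0.0000+(1−p*)·87.2559)/1.14=22.4342; Δ=(0.0000−87.2559)/(270.7826−150.8941)=-0.7278; B=V−Δ·S=172.8754
Node (3,3) S=370.9350: V=(p*·0.0000+(1−p*)·0.0000)/1.14=0.0000; Δ=(0.0000−0.0000)/(485.9249−270.7826)=0.0000; B=V−Δ·S=0.0000
Node (2,0) S=87.9285: V=(p*·93.7172+(1−p*)·144.7157)/1.14=95.3202; Δ=(93.7172−144.7157)/(115.1863−64.1878)=-1.0000; B=V−Δ·S=183.2487
Node (2,1) S=157.7895: V=(p*·22.4342+(1−p*)·93.7172)/1.14=38.0066; Δ=(22.4342−93.7172)/(206.7042−115.1863)=-0.7789; B=V−Δ·S=160.9082
Node (2,2) S=283.1565: V=(p*·0.0000+(1−p*)·22.4342)/1.14=5.7680; Δ=(0.0000−22.4342)/(370.9350−206.7042)=-0.1366; B=V−Δ·S=44.4477
Node (1,0) S=120.4500: V=(p*·38.0066+(1−p*)·95.3202)/1.14=48.0749; Δ=(38.0066−95.3202)/(157.7895−87.9285)=-0.8204; B=V−Δ·S=146.8915
Node (1,1) S=216.1500: V=(p*·5.7680+(1−p*)·38.0066)/1.14=13.3485; Δ=(5.7680−38.0066)/(283.1565−157.7895)=-0.2572; B=V−Δ·S=68.9322
Node (0,0) S=165.0000: V=(p*·13.3485+(1−p*)·48.0749)/1.14=20.6376; Δ=(13.3485−48.0749)/(216.1500−120.4500)=-0.3629; B=V−Δ·S=80.5108
Check: Δ(0,0)·S0 + B(0,0) = 20.6376 = V0.

(0,0): Delta=-0.3629 Bond=80.5108
(1,0): Delta=-0.8204 Bond=146.8915
(1,1): Delta=-0.2572 Bond=68.9322
(2,0): Delta=-1.0000 Bond=183.2487
(2,1): Delta=-0.7789 Bond=160.9082
(2,2): Delta=-0.1366 Bond=44.4477
(3,0): Delta=-1.0000 Bond=208.9035
(3,1): Delta=-1.0000 Bond=208.9035
(3,2): Delta=-0.7278 Bond=172.8754
(3,3): Delta=0.0000 Bond=0.0000
V0=20.6376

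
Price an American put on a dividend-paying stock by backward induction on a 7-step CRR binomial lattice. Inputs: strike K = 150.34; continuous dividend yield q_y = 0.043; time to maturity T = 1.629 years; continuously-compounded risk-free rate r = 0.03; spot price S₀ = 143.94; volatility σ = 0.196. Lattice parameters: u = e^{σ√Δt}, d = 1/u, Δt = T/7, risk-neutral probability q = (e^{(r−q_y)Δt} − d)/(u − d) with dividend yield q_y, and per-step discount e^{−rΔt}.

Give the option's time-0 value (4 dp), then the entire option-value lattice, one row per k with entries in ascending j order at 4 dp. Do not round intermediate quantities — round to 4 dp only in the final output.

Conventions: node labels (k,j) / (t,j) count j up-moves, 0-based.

price = 19.0576
tree:
19.0576
25.7278 11.5309
33.6613 16.8221 5.5058
42.5214 23.7905 8.9119 1.5979
51.7282 32.3791 14.0876 2.9822 0.0000
60.6248 42.0467 21.5424 5.5657 0.0000 0.0000
68.7188 51.7282 31.3410 10.3874 0.0000 0.0000 0.0000
76.0826 60.6248 41.9493 19.3861 0.0000 0.0000 0.0000 0.0000

Δt=0.23271, u=1.09917, d=0.90978, q=0.46043, disc=e^(-rΔt)=0.99304
k=7 terminal: V=max(K-S,0) → 76.0826 60.6248 41.9493 19.3861 0.0000 0.0000 0.0000 0.0000
k=6: j=0 S=81.6212 intr=68.7188 cont=68.4856 V=68.7188[EX]; j=1 S=98.6118 intr=51.7282 cont=51.6641 V=51.7282[EX]; j=2 S=119.1394 intr=31.2006 cont=31.3410 V=31.3410[hold]; j=3 S=143.9400 intr=6.4000 cont=10.3874 V=10.3874[hold]; j=4 S=173.9033 intr=0.0000 cont=0.0000 V=0.0000[hold]; j=5 S=210.1038 intr=0.0000 cont=0.0000 V=0.0000[hold]; j=6 S=253.8401 intr=0.0000 cont=0.0000 V=0.0000[hold]
k=5: j=0 S=89.7152 intr=60.6248 cont=60.4722 V=60.6248[EX]; j=1 S=108.3907 intr=41.9493 cont=42.0467 V=42.0467[hold]; j=2 S=130.9539 intr=19.3861 cont=21.5424 V=21.5424[hold]; j=3 S=158.2139 intr=0.0000 cont=5.5657 V=5.5657[hold]; j=4 S=191.1485 intr=0.0000 cont=0.0000 V=0.0000[hold]; j=5 S=230.9389 intr=0.0000 cont=0.0000 V=0.0000[hold]
k=4: j=0 S=98.6118 intr=51.7282 cont=51.7087 V=51.7282[EX]; j=1 S=119.1394 intr=31.2006 cont=32.3791 V=32.3791[hold]; j=2 S=143.9400 intr=6.4000 cont=14.0876 V=14.0876[hold]; j=3 S=173.9033 intr=0.0000 cont=2.9822 V=2.9822[hold]; j=4 S=210.1038 intr=0.0000 cont=0.0000 V=0.0000[hold]
k=3: j=0 S=108.3907 intr=41.9493 cont=42.5214 V=42.5214[hold]; j=1 S=130.9539 intr=19.3861 cont=23.7905 V=23.7905[hold]; j=2 S=158.2139 intr=0.0000 cont=8.9119 V=8.9119[hold]; j=3 S=191.1485 intr=0.0000 cont=1.5979 V=1.5979[hold]
k=2: j=0 S=119.1394 intr=31.2006 cont=33.6613 V=33.6613[hold]; j=1 S=143.9400 intr=6.4000 cont=16.8221 V=16.8221[hold]; j=2 S=173.9033 intr=0.0000 cont=5.5058 V=5.5058[hold]
k=1: j=0 S=130.9539 intr=19.3861 cont=25.7278 V=25.7278[hold]; j=1 S=158.2139 intr=0.0000 cont=11.5309 V=11.5309[hold]
k=0: j=0 S=143.9400 intr=6.4000 cont=19.0576 V=19.0576[hold]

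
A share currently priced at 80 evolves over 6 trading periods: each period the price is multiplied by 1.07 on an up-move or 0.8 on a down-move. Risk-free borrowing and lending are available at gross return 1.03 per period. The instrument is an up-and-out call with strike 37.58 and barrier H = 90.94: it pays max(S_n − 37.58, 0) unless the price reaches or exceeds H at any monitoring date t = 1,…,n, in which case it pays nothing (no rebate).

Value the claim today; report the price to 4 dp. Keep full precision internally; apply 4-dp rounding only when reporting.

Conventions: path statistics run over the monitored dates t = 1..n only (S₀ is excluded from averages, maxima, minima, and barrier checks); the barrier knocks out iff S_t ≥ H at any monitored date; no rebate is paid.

price = 8.7203

With p* = (R−d)/(u−d) = 0.8519, sum probability × payoff across the paths and divide by R^6.
Enumerate all 2^6 = 64 price paths (U = up ×1.07, D = down ×0.8); each path with k up-moves has probability p*^k·(1−p*)^(6−k).
DDDDDD: M=64.0000, payoff=0.0000, prob=0.000011
UDDDDD: M=85.6000, payoff=0.0000, prob=0.000061
DUDDDD: M=68.4800, payoff=0.0000, prob=0.000061
UUDDDD: M=91.5920, payoff=0.0000, prob=0.000350
DDUDDD: M=64.0000, payoff=0.0000, prob=0.000061
UDUDDD: M=85.6000, payoff=0.0000, prob=0.000350
DUUDDD: M=73.2736, payoff=0.0000, prob=0.000350
UUUDDD: M=98.0034, payoff=0.0000, prob=0.002010
DDDUDD: M=64.0000, payoff=0.0000, prob=0.000061
UDDUDD: M=85.6000, payoff=0.0000, prob=0.000350
DUDUDD: M=68.4800, payoff=0.0000, prob=0.000350
UUDUDD: M=91.5920, payoff=0.0000, prob=0.002010
DDUUDD: M=64.0000, payoff=0.0000, prob=0.000350
UDUUDD: M=85.6000, payoff=12.5978, prob=0.002010
DUUUDD: M=78.4028, payoff=12.5978, prob=0.002010
UUUUDD: M=104.8637, payoff=0.0000, prob=0.011557
DDDDUD: M=64.0000, payoff=0.0000, prob=0.000061
UDDDUD: M=85.6000, payoff=0.0000, prob=0.000350
DUDDUD: M=68.4800, payoff=0.0000, prob=0.000350
UUDDUD: M=91.5920, payoff=0.0000, prob=0.002010
DDUDUD: M=64.0000, payoff=0.0000, prob=0.000350
UDUDUD: M=85.6000, payoff=12.5978, prob=0.002010
DUUDUD: M=73.2736, payoff=12.5978, prob=0.002010
UUUDUD: M=98.0034, payoff=0.0000, prob=0.011557
DDDUUD: M=64.0000, payoff=0.0000, prob=0.000350
UDDUUD: M=85.6000, payoff=12.5978, prob=0.002010
DUDUUD: M=68.4800, payoff=12.5978, prob=0.002010
UUDUUD: M=91.5920, payoff=0.0000, prob=0.011557
DDUUUD: M=64.0000, payoff=12.5978, prob=0.002010
UDUUUD: M=85.6000, payoff=29.5328, prob=0.011557
DUUUUD: M=83.8909, payoff=29.5328, prob=0.011557
UUUUUD: M=112.2041, payoff=0.0000, prob=0.066453
DDDDDU: M=64.0000, payoff=0.0000, prob=0.000061
UDDDDU: M=85.6000, payoff=0.0000, prob=0.000350
DUDDDU: M=68.4800, payoff=0.0000, prob=0.000350
UUDDDU: M=91.5920, payoff=0.0000, prob=0.002010
DDUDDU: M=64.0000, payoff=0.0000, prob=0.000350
UDUDDU: M=85.6000, payoff=12.5978, prob=0.002010
DUUDDU: M=73.2736, payoff=12.5978, prob=0.002010
UUUDDU: M=98.0034, payoff=0.0000, prob=0.011557
DDDUDU: M=64.0000, payoff=0.0000, prob=0.000350
UDDUDU: M=85.6000, payoff=12.5978, prob=0.002010
DUDUDU: M=68.4800, payoff=12.5978, prob=0.002010
UUDUDU: M=91.5920, payoff=0.0000, prob=0.011557
DDUUDU: M=64.0000, payoff=12.5978, prob=0.002010
UDUUDU: M=85.6000, payoff=29.5328, prob=0.011557
DUUUDU: M=78.4028, payoff=29.5328, prob=0.011557
UUUUDU: M=104.8637, payoff=0.0000, prob=0.066453
DDDDUU: M=64.0000, payoff=0.0000, prob=0.000350
UDDDUU: M=85.6000, payoff=12.5978, prob=0.002010
DUDDUU: M=68.4800, payoff=12.5978, prob=0.002010
UUDDUU: M=91.5920, payoff=0.0000, prob=0.011557
DDUDUU: M=64.0000, payoff=12.5978, prob=0.002010
UDUDUU: M=85.6000, payoff=29.5328, prob=0.011557
DUUDUU: M=73.2736, payoff=29.5328, prob=0.011557
UUUDUU: M=98.0034, payoff=0.0000, prob=0.066453
DDDUUU: M=64.0000, payoff=12.5978, prob=0.002010
UDDUUU: M=85.6000, payoff=29.5328, prob=0.011557
DUDUUU: M=68.4800, payoff=29.5328, prob=0.011557
UUDUUU: M=91.5920, payoff=0.0000, prob=0.066453
DDUUUU: M=67.1128, payoff=29.5328, prob=0.011557
UDUUUU: M=89.7633, payoff=52.1833, prob=0.066453
DUUUUU: M=89.7633, payoff=52.1833, prob=0.066453
UUUUUU: M=120.0584, payoff=0.0000, prob=0.382107
Price = Σ prob·payoff / R^6 = 10.412453 / 1.194052 = 8.7203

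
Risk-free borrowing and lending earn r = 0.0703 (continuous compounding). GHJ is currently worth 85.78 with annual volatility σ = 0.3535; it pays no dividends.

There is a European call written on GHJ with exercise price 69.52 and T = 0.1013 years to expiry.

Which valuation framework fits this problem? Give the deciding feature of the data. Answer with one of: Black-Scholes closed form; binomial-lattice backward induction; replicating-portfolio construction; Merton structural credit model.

Key observation: a European claim on GHJ (strike 69.52) — a lognormal (GBM) underlying with constant rate and volatility — has an exact closed-form value; no lattice or capital structure is involved.

framework: Black-Scholes closed form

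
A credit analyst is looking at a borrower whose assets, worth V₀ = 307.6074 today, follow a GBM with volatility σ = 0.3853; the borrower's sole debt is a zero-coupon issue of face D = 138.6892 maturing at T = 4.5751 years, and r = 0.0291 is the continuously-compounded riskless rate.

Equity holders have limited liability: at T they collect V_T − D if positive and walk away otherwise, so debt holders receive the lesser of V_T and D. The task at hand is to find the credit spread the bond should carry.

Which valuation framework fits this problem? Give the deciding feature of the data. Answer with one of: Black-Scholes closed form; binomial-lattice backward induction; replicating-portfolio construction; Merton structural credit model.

Key observation: the data describe a firm's assets (V₀ = 307.6074, GBM) and a single zero-coupon debt of face 138.6892, so credit quantities follow from equity-as-call in the structural model.

framework: Merton structural credit model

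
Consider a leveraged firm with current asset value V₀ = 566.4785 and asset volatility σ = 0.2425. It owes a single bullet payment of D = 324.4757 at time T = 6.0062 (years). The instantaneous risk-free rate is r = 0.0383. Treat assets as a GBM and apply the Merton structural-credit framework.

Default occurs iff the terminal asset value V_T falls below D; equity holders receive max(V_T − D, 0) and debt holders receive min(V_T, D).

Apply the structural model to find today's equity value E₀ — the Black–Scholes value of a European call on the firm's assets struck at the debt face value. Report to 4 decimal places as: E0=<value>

With assets at 566.4785 and a single debt payment of 324.4757 at 6.0062 years:
d₁ = [ln(V₀/D) + (r + σ²/2)T] / (σ√T)
   = [ln(566.4785/324.4757) + (0.0383 + 0.5·0.2425²)·6.0062] / (0.2425·√6.0062)
   = [0.557228 + 0.406639] / 0.594308 = 1.621831
d₂ = d₁ − σ√T = 1.621831 − 0.594308 = 1.027522
N(d₁) = 0.947580,  N(d₂) = 0.847913,  e^(−rT) = 0.794504
E₀ = V₀·N(d₁) − D·e^(−rT)·N(d₂)
   = 566.4785·0.947580 − 324.4757·0.794504·0.847913 = 318.194278

E0=318.1943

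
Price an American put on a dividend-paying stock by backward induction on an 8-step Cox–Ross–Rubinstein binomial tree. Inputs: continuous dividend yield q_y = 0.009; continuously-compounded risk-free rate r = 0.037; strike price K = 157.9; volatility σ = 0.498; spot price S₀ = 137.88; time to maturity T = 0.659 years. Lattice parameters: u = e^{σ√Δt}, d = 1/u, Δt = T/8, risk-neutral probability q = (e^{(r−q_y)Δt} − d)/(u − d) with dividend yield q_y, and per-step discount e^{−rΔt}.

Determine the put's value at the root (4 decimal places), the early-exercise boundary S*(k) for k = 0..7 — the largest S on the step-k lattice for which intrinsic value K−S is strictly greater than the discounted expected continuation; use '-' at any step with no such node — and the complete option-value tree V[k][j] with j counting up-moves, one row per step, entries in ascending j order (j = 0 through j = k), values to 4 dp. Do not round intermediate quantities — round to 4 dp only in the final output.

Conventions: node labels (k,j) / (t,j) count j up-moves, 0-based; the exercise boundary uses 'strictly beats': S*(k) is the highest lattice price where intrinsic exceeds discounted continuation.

Δt=0.08238  u=1.15365  d=0.86681  q=0.47238  discount=0.99696
step 8 (expiry): payoffs max(K−S,0) = 113.9552 99.4135 80.0597 54.3017 20.0200 0.0000 0.0000 0.0000 0.0000
step 7: (k=7,j=0): S=50.6969, K−S=107.2031, hold=106.7601 ⇒ V=107.2031 exercise | (k=7,j=1): S=67.4730, K−S=90.4270, hold=89.9965 ⇒ V=90.4270 exercise | (k=7,j=2): S=89.8005, K−S=68.0995, hold=67.6856 ⇒ V=68.0995 exercise | (k=7,j=3): S=119.5163, K−S=38.3837, hold=37.9918 ⇒ V=38.3837 exercise | (k=7,j=4): S=159.0653, K−S=0.0000, hold=10.5308 ⇒ V=10.5308 continue | (k=7,j=5): S=211.7015, K−S=0.0000, hold=0.0000 ⇒ V=0.0000 continue | (k=7,j=6): S=281.7555, K−S=0.0000, hold=0.0000 ⇒ V=0.0000 continue | (k=7,j=7): S=374.9911, K−S=0.0000, hold=0.0000 ⇒ V=0.0000 continue  boundary S*=119.5163
step 6: (k=6,j=0): S=58.4865, K−S=99.4135, hold=98.9763 ⇒ V=99.4135 exercise | (k=6,j=1): S=77.8403, K−S=80.0597, hold=79.6369 ⇒ V=80.0597 exercise | (k=6,j=2): S=103.5983, K−S=54.3017, hold=53.8979 ⇒ V=54.3017 exercise | (k=6,j=3): S=137.8800, K−S=20.0200, hold=25.1499 ⇒ V=25.1499 continue | (k=6,j=4): S=183.5058, K−S=0.0000, hold=5.5394 ⇒ V=5.5394 continue | (k=6,j=5): S=244.2296, K−S=0.0000, hold=0.0000 ⇒ V=0.0000 continue | (k=6,j=6): S=325.0474, K−S=0.0000, hold=0.0000 ⇒ V=0.0000 continue  boundary S*=103.5983
step 5: (k=5,j=0): S=67.4730, K−S=90.4270, hold=89.9965 ⇒ V=90.4270 exercise | (k=5,j=1): S=89.8005, K−S=68.0995, hold=67.6856 ⇒ V=68.0995 exercise | (k=5,j=2): S=119.5163, K−S=38.3837, hold=40.4076 ⇒ V=40.4076 continue | (k=5,j=3): S=159.0653, K−S=0.0000, hold=15.8380 ⇒ V=15.8380 continue | (k=5,j=4): S=211.7015, K−S=0.0000, hold=2.9138 ⇒ V=2.9138 continue | (k=5,j=5): S=281.7555, K−S=0.0000, hold=0.0000 ⇒ V=0.0000 continue  boundary S*=89.8005
step 4: (k=4,j=0): S=77.8403, K−S=80.0597, hold=79.6369 ⇒ V=80.0597 exercise | (k=4,j=1): S=103.5983, K−S=54.3017, hold=54.8510 ⇒ V=54.8510 continue | (k=4,j=2): S=137.8800, K−S=20.0200, hold=28.7138 ⇒ V=28.7138 continue | (k=4,j=3): S=183.5058, K−S=0.0000, hold=9.7032 ⇒ V=9.7032 continue | (k=4,j=4): S=244.2296, K−S=0.0000, hold=1.5327 ⇒ V=1.5327 continue  boundary S*=77.8403
step 3: (k=3,j=0): S=89.8005, K−S=68.0995, hold=67.9443 ⇒ V=68.0995 exercise | (k=3,j=1): S=119.5163, K−S=38.3837, hold=42.3750 ⇒ V=42.3750 continue | (k=3,j=2): S=159.0653, K−S=0.0000, hold=19.6736 ⇒ V=19.6736 continue | (k=3,j=3): S=211.7015, K−S=0.0000, hold=5.8259 ⇒ V=5.8259 continue  boundary S*=89.8005
step 2: (k=2,j=0): S=103.5983, K−S=54.3017, hold=55.7776 ⇒ V=55.7776 continue | (k=2,j=1): S=137.8800, K−S=20.0200, hold=31.5550 ⇒ V=31.5550 continue | (k=2,j=2): S=183.5058, K−S=0.0000, hold=13.0923 ⇒ V=13.0923 continue  boundary S*=-
step 1: (k=1,j=0): S=119.5163, K−S=38.3837, hold=44.2004 ⇒ V=44.2004 continue | (k=1,j=1): S=159.0653, K−S=0.0000, hold=22.7641 ⇒ V=22.7641 continue  boundary S*=-
step 0: (k=0,j=0): S=137.8800, K−S=20.0200, hold=33.9707 ⇒ V=33.9707 continue  boundary S*=-

price = 33.9707
boundary = - - - 89.8005 77.8403 89.8005 103.5983 119.5163
tree:
33.9707
44.2004 22.7641
55.7776 31.5550 13.0923
68.0995 42.3750 19.6736 5.8259
80.0597 54.8510 28.7138 9.7032 1.5327
90.4270 68.0995 40.4076 15.8380 2.9138 0.0000
99.4135 80.0597 54.3017 25.1499 5.5394 0.0000 0.0000
107.2031 90.4270 68.0995 38.3837 10.5308 0.0000 0.0000 0.0000
113.9552 99.4135 80.0597 54.3017 20.0200 0.0000 0.0000 0.0000 0.0000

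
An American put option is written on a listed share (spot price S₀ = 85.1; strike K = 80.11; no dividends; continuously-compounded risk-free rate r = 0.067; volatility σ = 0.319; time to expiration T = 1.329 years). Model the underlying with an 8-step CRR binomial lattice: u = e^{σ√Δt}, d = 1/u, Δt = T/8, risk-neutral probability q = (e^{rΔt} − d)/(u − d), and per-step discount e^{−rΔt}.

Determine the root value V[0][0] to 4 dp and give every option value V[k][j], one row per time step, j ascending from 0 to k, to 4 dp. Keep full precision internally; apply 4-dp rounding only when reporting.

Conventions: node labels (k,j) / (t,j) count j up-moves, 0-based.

params: Δt=0.16612 u=1.13885 d=0.87808 q=0.51046 e^(-rΔt)=0.98893
t_8 payoffs: 50.0357 41.1042 29.5202 14.4961 0.0000 0.0000 0.0000 0.0000 0.0000
k=7: node(7,0) S=34.2502 payoff=45.8598 vs cont=44.9731 → 45.8598 [stop]  node(7,1) S=44.4218 payoff=35.6882 vs cont=34.8015 → 35.6882 [stop]  node(7,2) S=57.6142 payoff=22.4958 vs cont=21.6091 → 22.4958 [stop]  node(7,3) S=74.7245 payoff=5.3855 vs cont=7.0178 → 7.0178 [wait]  node(7,4) S=96.9162 payoff=0.0000 vs cont=0.0000 → 0.0000 [wait]  node(7,5) S=125.6984 payoff=0.0000 vs cont=0.0000 → 0.0000 [wait]  node(7,6) S=163.0283 payoff=0.0000 vs cont=0.0000 → 0.0000 [wait]  node(7,7) S=211.4446 payoff=0.0000 vs cont=0.0000 → 0.0000 [wait]
k=6: node(6,0) S=39.0058 payoff=41.1042 vs cont=40.2175 → 41.1042 [stop]  node(6,1) S=50.5898 payoff=29.5202 vs cont=28.6335 → 29.5202 [stop]  node(6,2) S=65.6139 payoff=14.4961 vs cont=14.4333 → 14.4961 [stop]  node(6,3) S=85.1000 payoff=0.0000 vs cont=3.3975 → 3.3975 [wait]  node(6,4) S=110.3730 payoff=0.0000 vs cont=0.0000 → 0.0000 [wait]  node(6,5) S=143.1517 payoff=0.0000 vs cont=0.0000 → 0.0000 [wait]  node(6,6) S=185.6649 payoff=0.0000 vs cont=0.0000 → 0.0000 [wait]
k=5: node(5,0) S=44.4218 payoff=35.6882 vs cont=34.8015 → 35.6882 [stop]  node(5,1) S=57.6142 payoff=22.4958 vs cont=21.6091 → 22.4958 [stop]  node(5,2) S=74.7245 payoff=5.3855 vs cont=8.7329 → 8.7329 [wait]  node(5,3) S=96.9162 payoff=0.0000 vs cont=1.6448 → 1.6448 [wait]  node(5,4) S=125.6984 payoff=0.0000 vs cont=0.0000 → 0.0000 [wait]  node(5,5) S=163.0283 payoff=0.0000 vs cont=0.0000 → 0.0000 [wait]
k=4: node(4,0) S=50.5898 payoff=29.5202 vs cont=28.6335 → 29.5202 [stop]  node(4,1) S=65.6139 payoff=14.4961 vs cont=15.2991 → 15.2991 [wait]  node(4,2) S=85.1000 payoff=0.0000 vs cont=5.0581 → 5.0581 [wait]  node(4,3) S=110.3730 payoff=0.0000 vs cont=0.7963 → 0.7963 [wait]  node(4,4) S=143.1517 payoff=0.0000 vs cont=0.0000 → 0.0000 [wait]
k=3: node(3,0) S=57.6142 payoff=22.4958 vs cont=22.0145 → 22.4958 [stop]  node(3,1) S=74.7245 payoff=5.3855 vs cont=9.9600 → 9.9600 [wait]  node(3,2) S=96.9162 payoff=0.0000 vs cont=2.8507 → 2.8507 [wait]  node(3,3) S=125.6984 payoff=0.0000 vs cont=0.3855 → 0.3855 [wait]
k=2: node(2,0) S=65.6139 payoff=14.4961 vs cont=15.9186 → 15.9186 [wait]  node(2,1) S=85.1000 payoff=0.0000 vs cont=6.2609 → 6.2609 [wait]  node(2,2) S=110.3730 payoff=0.0000 vs cont=1.5747 → 1.5747 [wait]
k=1: node(1,0) S=74.7245 payoff=5.3855 vs cont=10.8671 → 10.8671 [wait]  node(1,1) S=96.9162 payoff=0.0000 vs cont=3.8259 → 3.8259 [wait]
k=0: node(0,0) S=85.1000 payoff=0.0000 vs cont=7.1923 → 7.1923 [wait]

price = 7.1923
tree:
7.1923
10.8671 3.8259
15.9186 6.2609 1.5747
22.4958 9.9600 2.8507 0.3855
29.5202 15.2991 5.0581 0.7963 0.0000
35.6882 22.4958 8.7329 1.6448 0.0000 0.0000
41.1042 29.5202 14.4961 3.3975 0.0000 0.0000 0.0000
45.8598 35.6882 22.4958 7.0178 0.0000 0.0000 0.0000 0.0000
50.0357 41.1042 29.5202 14.4961 0.0000 0.0000 0.0000 0.0000 0.0000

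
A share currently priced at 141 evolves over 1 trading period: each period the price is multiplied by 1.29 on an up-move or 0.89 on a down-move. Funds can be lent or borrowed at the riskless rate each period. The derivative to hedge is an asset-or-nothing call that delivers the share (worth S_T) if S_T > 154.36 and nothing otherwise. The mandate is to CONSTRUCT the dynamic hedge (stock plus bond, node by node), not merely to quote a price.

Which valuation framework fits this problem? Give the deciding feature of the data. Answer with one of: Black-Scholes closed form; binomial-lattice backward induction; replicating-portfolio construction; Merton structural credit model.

Key observation: the deliverable is the dynamic trading strategy on the 1-step tree (spot 141, moves 1.29 and 0.89), so the valuation must go through the node-by-node replicating-portfolio solve.

framework: replicating-portfolio construction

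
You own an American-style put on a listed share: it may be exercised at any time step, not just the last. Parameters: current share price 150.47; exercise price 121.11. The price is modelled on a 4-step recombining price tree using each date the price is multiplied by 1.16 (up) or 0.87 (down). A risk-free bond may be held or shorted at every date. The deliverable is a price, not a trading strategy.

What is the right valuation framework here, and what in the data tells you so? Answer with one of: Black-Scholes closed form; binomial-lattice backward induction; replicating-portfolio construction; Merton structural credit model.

Key observation: early exercise of the strike-121.11 put must be checked at each of the 4 dates (spot 150.47), which forces a node-by-node comparison of intrinsic and continuation value backward from expiry.

framework: binomial-lattice backward induction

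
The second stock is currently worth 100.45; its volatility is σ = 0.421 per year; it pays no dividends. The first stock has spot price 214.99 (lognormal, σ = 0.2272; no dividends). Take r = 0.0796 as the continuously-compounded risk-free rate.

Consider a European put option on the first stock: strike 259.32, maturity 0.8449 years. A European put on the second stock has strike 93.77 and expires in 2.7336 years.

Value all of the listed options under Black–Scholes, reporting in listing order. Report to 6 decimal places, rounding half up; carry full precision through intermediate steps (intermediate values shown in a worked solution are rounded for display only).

price(the first stock put K=259.32) = 35.804476
price(the second stock put K=93.77) = 13.330618

[the first stock put K=259.32]
σ√T = 0.2272·√0.8449 = 0.208839
d₁ = (ln(S/K) + (r+σ²/2)T) / (σ√T) = (ln(214.99/259.32) + (0.0796+0.2272²/2)·0.8449) / 0.208839 = (-0.187471 + 0.089061) / 0.208839 = -0.471227
d₂ = d₁ − σ√T = -0.471227 − 0.208839 = -0.680066
e^{−rT} = 0.934958
N(−d₁) = 0.681261,  N(−d₂) = 0.751769
price = K·e^{−rT}·N(−d₂) − S·N(−d₁) = 182.268720 − 146.464244 = 35.804476
[the second stock put K=93.77]
σ√T = 0.421·√2.7336 = 0.696065
d₁ = (ln(S/K) + (r+σ²/2)T) / (σ√T) = (ln(100.45/93.77) + (0.0796+0.421²/2)·2.7336) / 0.696065 = (0.068815 + 0.459848) / 0.696065 = 0.759502
d₂ = d₁ − σ√T = 0.759502 − 0.696065 = 0.063438
e^{−rT} = 0.804452
N(−d₁) = 0.223776,  N(−d₂) = 0.474709
price = K·e^{−rT}·N(−d₂) − S·N(−d₁) = 35.808925 − 22.478307 = 13.330618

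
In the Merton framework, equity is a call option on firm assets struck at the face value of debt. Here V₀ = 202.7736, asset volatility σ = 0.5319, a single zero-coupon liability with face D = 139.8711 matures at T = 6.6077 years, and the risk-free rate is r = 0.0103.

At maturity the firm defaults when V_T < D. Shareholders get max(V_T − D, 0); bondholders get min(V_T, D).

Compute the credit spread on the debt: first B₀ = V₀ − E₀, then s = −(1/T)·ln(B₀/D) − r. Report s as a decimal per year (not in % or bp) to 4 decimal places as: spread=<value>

Equity is a call on the firm's assets struck at D = 139.8711:
d₁ = [ln(V₀/D) + (r + σ²/2)T] / (σ√T)
   = [ln(202.7736/139.8711) + (0.0103 + 0.5·0.5319²)·6.6077] / (0.5319·√6.6077)
   = [0.371369 + 1.002777] / 1.367273 = 1.005027
d₂ = d₁ − σ√T = 1.005027 − 1.367273 = -0.362246
N(d₁) = 0.842558,  N(d₂) = 0.358584,  e^(−rT) = 0.934205
E₀ = V₀·N(d₁) − D·e^(−rT)·N(d₂)
   = 202.7736·0.842558 − 139.8711·0.934205·0.358584 = 123.992949
B₀ = V₀ − E₀ = 202.7736 − 123.992949 = 78.780651
spread = −(1/T)·ln(B₀/D) − r = −(1/6.6077)·ln(78.780651/139.8711) − 0.0103 = 0.07657650

spread=0.0766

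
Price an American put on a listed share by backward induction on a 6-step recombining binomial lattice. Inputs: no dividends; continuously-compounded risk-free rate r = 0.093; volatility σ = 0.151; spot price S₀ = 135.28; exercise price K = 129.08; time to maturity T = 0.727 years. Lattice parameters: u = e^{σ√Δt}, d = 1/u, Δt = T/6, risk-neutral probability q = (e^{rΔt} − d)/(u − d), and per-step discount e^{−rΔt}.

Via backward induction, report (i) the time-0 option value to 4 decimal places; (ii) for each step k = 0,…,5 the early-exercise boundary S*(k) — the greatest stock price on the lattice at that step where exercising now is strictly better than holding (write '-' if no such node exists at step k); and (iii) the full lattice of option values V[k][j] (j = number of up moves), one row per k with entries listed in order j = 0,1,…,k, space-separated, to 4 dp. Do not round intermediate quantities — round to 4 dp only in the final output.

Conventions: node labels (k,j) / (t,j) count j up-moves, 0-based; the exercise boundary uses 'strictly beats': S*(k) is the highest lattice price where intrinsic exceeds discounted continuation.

price = 2.0918
boundary = - - - 115.5452 121.7809 115.5452
tree:
2.0918
4.0413 0.8025
7.5510 1.7256 0.1884
13.5348 3.6154 0.4701 0.0000
19.4512 7.2991 1.1728 0.0000 0.0000
25.0646 13.5348 2.9258 0.0000 0.0000 0.0000
30.3906 19.4512 7.2991 0.0000 0.0000 0.0000 0.0000

params: Δt=0.12117 u=1.05397 d=0.94880 q=0.59461 e^(-rΔt)=0.98879
t_6 payoffs: 30.3906 19.4512 7.2991 0.0000 0.0000 0.0000 0.0000
t_5: node(5,0) S=104.0154 payoff=25.0646 vs cont=23.6183 → 25.0646 [stop]  node(5,1) S=115.5452 payoff=13.5348 vs cont=12.0884 → 13.5348 [stop]  node(5,2) S=128.3531 payoff=0.7269 vs cont=2.9258 → 2.9258 [wait]  node(5,3) S=142.5807 payoff=0.0000 vs cont=0.0000 → 0.0000 [wait]  node(5,4) S=158.3854 payoff=0.0000 vs cont=0.0000 → 0.0000 [wait]  node(5,5) S=175.9420 payoff=0.0000 vs cont=0.0000 → 0.0000 [wait]  ⇒ S*(5)=115.5452
t_4: node(4,0) S=109.6288 payoff=19.4512 vs cont=18.0048 → 19.4512 [stop]  node(4,1) S=121.7809 payoff=7.2991 vs cont=7.1456 → 7.2991 [stop]  node(4,2) S=135.2800 payoff=0.0000 vs cont=1.1728 → 1.1728 [wait]  node(4,3) S=150.2754 payoff=0.0000 vs cont=0.0000 → 0.0000 [wait]  node(4,4) S=166.9331 payoff=0.0000 vs cont=0.0000 → 0.0000 [wait]  ⇒ S*(4)=121.7809
t_3: node(3,0) S=115.5452 payoff=13.5348 vs cont=12.0884 → 13.5348 [stop]  node(3,1) S=128.3531 payoff=0.7269 vs cont=3.6154 → 3.6154 [wait]  node(3,2) S=142.5807 payoff=0.0000 vs cont=0.4701 → 0.4701 [wait]  node(3,3) S=158.3854 payoff=0.0000 vs cont=0.0000 → 0.0000 [wait]  ⇒ S*(3)=115.5452
t_2: node(2,0) S=121.7809 payoff=7.2991 vs cont=7.5510 → 7.5510 [wait]  node(2,1) S=135.2800 payoff=0.0000 vs cont=1.7256 → 1.7256 [wait]  node(2,2) S=150.2754 payoff=0.0000 vs cont=0.1884 → 0.1884 [wait]  ⇒ S*(2)=-
t_1: node(1,0) S=128.3531 payoff=0.7269 vs cont=4.0413 → 4.0413 [wait]  node(1,1) S=142.5807 payoff=0.0000 vs cont=0.8025 → 0.8025 [wait]  ⇒ S*(1)=-
t_0: node(0,0) S=135.2800 payoff=0.0000 vs cont=2.0918 → 2.0918 [wait]  ⇒ S*(0)=-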